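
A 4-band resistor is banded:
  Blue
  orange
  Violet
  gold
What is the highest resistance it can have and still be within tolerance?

661500000 Ω

Blue → 6 (first significant figure)
Orange → 3 (second significant figure)
Violet → ×10^7 multiplier
Gold → ±5% tolerance
63 × 10000000 = 630000000 Ω
Highest = 630000000 × (1 + 5/100) = 661500000 Ω.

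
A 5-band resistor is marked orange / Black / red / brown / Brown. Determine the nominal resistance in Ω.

Orange → 3 (first significant figure)
Black → 0 (second significant figure)
Red → 2 (third significant figure)
Brown → ×10 multiplier
302 × 10 = 3020 Ω

3020 Ω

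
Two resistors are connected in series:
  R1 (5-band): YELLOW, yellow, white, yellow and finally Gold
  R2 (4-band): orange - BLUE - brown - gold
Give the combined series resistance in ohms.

R1: yellow, yellow, white → 449; yellow ×10^4 → 4490000 Ω.
R2: orange, blue → 36; brown ×10 → 360 Ω.
Series: 4490000 + 360 = 4490360 Ω.

4490360 Ω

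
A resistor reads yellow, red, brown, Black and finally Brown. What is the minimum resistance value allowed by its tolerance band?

416.79 Ω

Yellow → 4 (first significant figure)
Red → 2 (second significant figure)
Brown → 1 (third significant figure)
Black → ×1 multiplier
Brown → ±1% tolerance
421 × 1 = 421 Ω
Minimum = 421 × (1 − 1/100) = 416.79 Ω.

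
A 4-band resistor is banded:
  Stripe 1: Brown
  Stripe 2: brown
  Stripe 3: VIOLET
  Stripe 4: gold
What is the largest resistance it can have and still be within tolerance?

115500000 Ω

Brown → 1 (first significant figure)
Brown → 1 (second significant figure)
Violet → ×10^7 multiplier
Gold → ±5% tolerance
11 × 10000000 = 110000000 Ω
Largest = 110000000 × (1 + 5/100) = 115500000 Ω.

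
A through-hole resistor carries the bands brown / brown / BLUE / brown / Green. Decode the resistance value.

1160 Ω

Brown → 1 (first significant figure)
Brown → 1 (second significant figure)
Blue → 6 (third significant figure)
Brown → ×10 multiplier
116 × 10 = 1160 Ω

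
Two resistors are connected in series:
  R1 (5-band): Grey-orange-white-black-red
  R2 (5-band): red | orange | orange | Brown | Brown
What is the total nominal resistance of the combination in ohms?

R1: grey, orange, white → 839; black ×1 → 839 Ω.
R2: red, orange, orange → 233; brown ×10 → 2330 Ω.
Series: 839 + 2330 = 3169 Ω.

3169 Ω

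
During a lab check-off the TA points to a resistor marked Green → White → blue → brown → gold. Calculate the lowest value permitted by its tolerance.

Green → 5 (first significant figure)
White → 9 (second significant figure)
Blue → 6 (third significant figure)
Brown → ×10 multiplier
Gold → ±5% tolerance
596 × 10 = 5960 Ω
Lowest = 5960 × (1 − 5/100) = 5662 Ω.

5662 Ω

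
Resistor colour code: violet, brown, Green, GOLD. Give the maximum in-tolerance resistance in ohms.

Violet → 7 (first significant figure)
Brown → 1 (second significant figure)
Green → ×10^5 multiplier
Gold → ±5% tolerance
71 × 100000 = 7100000 Ω
Maximum = 7100000 × (1 + 5/100) = 7455000 Ω.

7455000 Ω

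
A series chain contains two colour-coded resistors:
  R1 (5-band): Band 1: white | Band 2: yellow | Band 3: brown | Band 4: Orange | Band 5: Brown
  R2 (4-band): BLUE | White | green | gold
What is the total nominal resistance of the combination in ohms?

R1: white, yellow, brown → 941; orange ×10^3 → 941000 Ω.
R2: blue, white → 69; green ×10^5 → 6900000 Ω.
Series: 941000 + 6900000 = 7841000 Ω.

7841000 Ω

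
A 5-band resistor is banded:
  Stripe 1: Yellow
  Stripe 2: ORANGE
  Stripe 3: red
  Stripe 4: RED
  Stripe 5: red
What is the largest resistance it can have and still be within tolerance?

Yellow → 4 (first significant figure)
Orange → 3 (second significant figure)
Red → 2 (third significant figure)
Red → ×10^2 multiplier
Red → ±2% tolerance
432 × 100 = 43200 Ω
Largest = 43200 × (1 + 2/100) = 44064 Ω.

44064 Ω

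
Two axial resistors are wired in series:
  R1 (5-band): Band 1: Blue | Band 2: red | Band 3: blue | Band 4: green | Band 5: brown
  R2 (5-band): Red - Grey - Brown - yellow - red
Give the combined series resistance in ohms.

R1: blue, red, blue → 626; green ×10^5 → 62600000 Ω.
R2: red, grey, brown → 281; yellow ×10^4 → 2810000 Ω.
Series: 62600000 + 2810000 = 65410000 Ω.

65410000 Ω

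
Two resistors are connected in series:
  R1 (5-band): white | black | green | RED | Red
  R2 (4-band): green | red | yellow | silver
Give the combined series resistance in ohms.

610500 Ω

R1: white, black, green → 905; red ×10^2 → 90500 Ω.
R2: green, red → 52; yellow ×10^4 → 520000 Ω.
Series: 90500 + 520000 = 610500 Ω.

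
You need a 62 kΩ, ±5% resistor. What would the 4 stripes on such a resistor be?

62000 Ω = 62 × 10^3.
6 → blue
2 → red
Multiplier 10^3 → orange.
±5% tolerance → gold.

blue, red, orange, gold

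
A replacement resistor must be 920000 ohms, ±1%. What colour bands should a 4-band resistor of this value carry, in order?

920000 Ω = 92 × 10^4.
9 → white
2 → red
Multiplier 10^4 → yellow.
±1% tolerance → brown.

white, red, yellow, brown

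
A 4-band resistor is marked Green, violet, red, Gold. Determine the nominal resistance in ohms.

5700 Ω

Green → 5 (first significant figure)
Violet → 7 (second significant figure)
Red → ×10^2 multiplier
57 × 100 = 5700 Ω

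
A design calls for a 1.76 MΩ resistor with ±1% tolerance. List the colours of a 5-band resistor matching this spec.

1760000 Ω = 176 × 10^4.
1 → brown
7 → violet
6 → blue
Multiplier 10^4 → yellow.
±1% tolerance → brown.

brown, violet, blue, yellow, brown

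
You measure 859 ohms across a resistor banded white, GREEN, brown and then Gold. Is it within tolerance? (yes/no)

no

White → 9 (first significant figure)
Green → 5 (second significant figure)
Brown → ×10 multiplier
Gold → ±5% tolerance
95 × 10 = 950 Ω
Allowed range: 902.5 Ω to 997.5 Ω.
859 ohms lies outside that range.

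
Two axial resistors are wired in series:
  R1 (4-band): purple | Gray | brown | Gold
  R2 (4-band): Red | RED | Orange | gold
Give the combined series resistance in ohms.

22780 Ω

R1: violet, grey → 78; brown ×10 → 780 Ω.
R2: red, red → 22; orange ×10^3 → 22000 Ω.
Series: 780 + 22000 = 22780 Ω.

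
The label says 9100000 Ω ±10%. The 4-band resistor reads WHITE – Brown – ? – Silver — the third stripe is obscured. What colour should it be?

9100000 Ω = 91 × 10^5.
The third band is the multiplier, 10^5, which is green.

green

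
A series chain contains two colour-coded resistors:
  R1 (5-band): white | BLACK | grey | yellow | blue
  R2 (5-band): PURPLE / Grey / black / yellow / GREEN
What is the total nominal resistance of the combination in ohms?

16880000 Ω

R1: white, black, grey → 908; yellow ×10^4 → 9080000 Ω.
R2: violet, grey, black → 780; yellow ×10^4 → 7800000 Ω.
Series: 9080000 + 7800000 = 16880000 Ω.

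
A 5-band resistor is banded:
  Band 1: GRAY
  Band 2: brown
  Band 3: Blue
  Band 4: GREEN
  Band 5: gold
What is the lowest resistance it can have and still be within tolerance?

Grey → 8 (first significant figure)
Brown → 1 (second significant figure)
Blue → 6 (third significant figure)
Green → ×10^5 multiplier
Gold → ±5% tolerance
816 × 100000 = 81600000 Ω
Lowest = 81600000 × (1 − 5/100) = 77520000 Ω.

77520000 Ω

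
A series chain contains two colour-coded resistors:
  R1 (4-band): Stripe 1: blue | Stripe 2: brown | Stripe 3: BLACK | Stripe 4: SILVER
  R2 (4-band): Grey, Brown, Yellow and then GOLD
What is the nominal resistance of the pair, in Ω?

R1: blue, brown → 61; black ×1 → 61 Ω.
R2: grey, brown → 81; yellow ×10^4 → 810000 Ω.
Series: 61 + 810000 = 810061 Ω.

810061 Ω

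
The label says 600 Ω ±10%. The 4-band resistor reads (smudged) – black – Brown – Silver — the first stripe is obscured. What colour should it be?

blue

600 Ω = 60 × 10^1.
The first band gives digit 6 of the significand, and 6 is blue.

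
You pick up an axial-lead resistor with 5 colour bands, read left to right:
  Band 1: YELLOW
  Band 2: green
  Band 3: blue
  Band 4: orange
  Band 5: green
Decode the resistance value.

Yellow → 4 (first significant figure)
Green → 5 (second significant figure)
Blue → 6 (third significant figure)
Orange → ×10^3 multiplier
456 × 1000 = 456000 Ω

456000 Ω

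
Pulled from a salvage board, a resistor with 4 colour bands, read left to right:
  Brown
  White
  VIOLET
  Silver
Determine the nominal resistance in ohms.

190000000 Ω

Brown → 1 (first significant figure)
White → 9 (second significant figure)
Violet → ×10^7 multiplier
19 × 10000000 = 190000000 Ω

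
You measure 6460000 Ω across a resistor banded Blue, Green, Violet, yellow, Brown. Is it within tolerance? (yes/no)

Blue → 6 (first significant figure)
Green → 5 (second significant figure)
Violet → 7 (third significant figure)
Yellow → ×10^4 multiplier
Brown → ±1% tolerance
657 × 10000 = 6570000 Ω
Allowed range: 6504300 Ω to 6635700 Ω.
6460000 Ω lies outside that range.

no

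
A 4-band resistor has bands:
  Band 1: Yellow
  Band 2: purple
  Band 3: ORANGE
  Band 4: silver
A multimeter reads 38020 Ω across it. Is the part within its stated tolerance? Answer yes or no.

Yellow → 4 (first significant figure)
Violet → 7 (second significant figure)
Orange → ×10^3 multiplier
Silver → ±10% tolerance
47 × 1000 = 47000 Ω
Allowed range: 42300 Ω to 51700 Ω.
38020 Ω lies outside that range.

no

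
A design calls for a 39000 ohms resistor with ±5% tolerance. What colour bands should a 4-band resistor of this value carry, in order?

39000 Ω = 39 × 10^3.
3 → orange
9 → white
Multiplier 10^3 → orange.
±5% tolerance → gold.

orange, white, orange, gold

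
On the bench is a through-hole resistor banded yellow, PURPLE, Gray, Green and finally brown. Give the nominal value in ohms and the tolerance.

Yellow → 4 (first significant figure)
Violet → 7 (second significant figure)
Grey → 8 (third significant figure)
Green → ×10^5 multiplier
Brown → ±1% tolerance
478 × 100000 = 47800000 Ω

47800000 Ω ±1%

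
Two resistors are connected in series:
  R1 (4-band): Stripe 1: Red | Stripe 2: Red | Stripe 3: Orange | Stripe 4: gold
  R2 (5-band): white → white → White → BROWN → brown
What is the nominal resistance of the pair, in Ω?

31990 Ω

R1: red, red → 22; orange ×10^3 → 22000 Ω.
R2: white, white, white → 999; brown ×10 → 9990 Ω.
Series: 22000 + 9990 = 31990 Ω.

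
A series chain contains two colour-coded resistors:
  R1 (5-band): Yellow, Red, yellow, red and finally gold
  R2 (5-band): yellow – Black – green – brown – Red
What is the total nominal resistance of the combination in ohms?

R1: yellow, red, yellow → 424; red ×10^2 → 42400 Ω.
R2: yellow, black, green → 405; brown ×10 → 4050 Ω.
Series: 42400 + 4050 = 46450 Ω.

46450 Ω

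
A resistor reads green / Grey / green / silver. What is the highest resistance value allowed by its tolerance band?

6380000 Ω

Green → 5 (first significant figure)
Grey → 8 (second significant figure)
Green → ×10^5 multiplier
Silver → ±10% tolerance
58 × 100000 = 5800000 Ω
Highest = 5800000 × (1 + 10/100) = 6380000 Ω.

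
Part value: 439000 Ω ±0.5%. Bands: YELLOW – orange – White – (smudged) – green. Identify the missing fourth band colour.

439000 Ω = 439 × 10^3.
The fourth band is the multiplier, 10^3, which is orange.

orange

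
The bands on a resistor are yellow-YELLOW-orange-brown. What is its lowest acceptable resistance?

43560 Ω

Yellow → 4 (first significant figure)
Yellow → 4 (second significant figure)
Orange → ×10^3 multiplier
Brown → ±1% tolerance
44 × 1000 = 44000 Ω
Lowest = 44000 × (1 − 1/100) = 43560 Ω.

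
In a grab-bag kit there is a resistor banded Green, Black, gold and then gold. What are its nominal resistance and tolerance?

5 Ω ±5%

Green → 5 (first significant figure)
Black → 0 (second significant figure)
Gold → ×0.1 multiplier
Gold → ±5% tolerance
50 × 0.1 = 5 Ω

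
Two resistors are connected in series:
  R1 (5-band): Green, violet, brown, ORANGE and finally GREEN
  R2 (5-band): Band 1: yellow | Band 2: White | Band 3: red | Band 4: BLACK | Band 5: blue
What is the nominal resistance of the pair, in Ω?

R1: green, violet, brown → 571; orange ×10^3 → 571000 Ω.
R2: yellow, white, red → 492; black ×1 → 492 Ω.
Series: 571000 + 492 = 571492 Ω.

571492 Ω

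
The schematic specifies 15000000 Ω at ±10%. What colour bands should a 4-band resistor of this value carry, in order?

15000000 Ω = 15 × 10^6.
1 → brown
5 → green
Multiplier 10^6 → blue.
±10% tolerance → silver.

brown, green, blue, silver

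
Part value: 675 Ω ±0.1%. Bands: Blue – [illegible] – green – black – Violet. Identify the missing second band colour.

violet

675 Ω = 675 × 10^0.
The second band gives digit 7 of the significand, and 7 is violet.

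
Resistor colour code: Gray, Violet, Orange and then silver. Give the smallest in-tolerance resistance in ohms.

Grey → 8 (first significant figure)
Violet → 7 (second significant figure)
Orange → ×10^3 multiplier
Silver → ±10% tolerance
87 × 1000 = 87000 Ω
Smallest = 87000 × (1 − 10/100) = 78300 Ω.

78300 Ω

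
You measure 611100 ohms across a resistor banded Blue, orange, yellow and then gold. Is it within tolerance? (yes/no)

Blue → 6 (first significant figure)
Orange → 3 (second significant figure)
Yellow → ×10^4 multiplier
Gold → ±5% tolerance
63 × 10000 = 630000 Ω
Allowed range: 598500 Ω to 661500 Ω.
611100 ohms lies inside that range.

yes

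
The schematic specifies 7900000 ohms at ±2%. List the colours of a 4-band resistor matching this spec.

7900000 Ω = 79 × 10^5.
7 → violet
9 → white
Multiplier 10^5 → green.
±2% tolerance → red.

violet, white, green, red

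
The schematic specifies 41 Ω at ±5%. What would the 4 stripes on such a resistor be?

41 Ω = 41 × 10^0.
4 → yellow
1 → brown
Multiplier 10^0 → black.
±5% tolerance → gold.

yellow, brown, black, gold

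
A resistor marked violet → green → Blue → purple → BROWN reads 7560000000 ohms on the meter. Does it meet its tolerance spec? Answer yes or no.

yes

Violet → 7 (first significant figure)
Green → 5 (second significant figure)
Blue → 6 (third significant figure)
Violet → ×10^7 multiplier
Brown → ±1% tolerance
756 × 10000000 = 7560000000 Ω
Allowed range: 7484400000 Ω to 7635600000 Ω.
7560000000 ohms lies inside that range.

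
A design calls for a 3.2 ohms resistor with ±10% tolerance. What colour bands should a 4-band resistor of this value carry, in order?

3.2 Ω = 32 × 10^-1.
3 → orange
2 → red
Multiplier 10^-1 → gold.
±10% tolerance → silver.

orange, red, gold, silver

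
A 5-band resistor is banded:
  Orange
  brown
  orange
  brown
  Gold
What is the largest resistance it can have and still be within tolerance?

3286.5 Ω

Orange → 3 (first significant figure)
Brown → 1 (second significant figure)
Orange → 3 (third significant figure)
Brown → ×10 multiplier
Gold → ±5% tolerance
313 × 10 = 3130 Ω
Largest = 3130 × (1 + 5/100) = 3286.5 Ω.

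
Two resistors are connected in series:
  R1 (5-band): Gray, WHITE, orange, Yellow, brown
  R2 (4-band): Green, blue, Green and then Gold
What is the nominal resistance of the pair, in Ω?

14530000 Ω

R1: grey, white, orange → 893; yellow ×10^4 → 8930000 Ω.
R2: green, blue → 56; green ×10^5 → 5600000 Ω.
Series: 8930000 + 5600000 = 14530000 Ω.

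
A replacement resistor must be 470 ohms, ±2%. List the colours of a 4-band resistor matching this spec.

yellow, violet, brown, red

470 Ω = 47 × 10^1.
4 → yellow
7 → violet
Multiplier 10^1 → brown.
±2% tolerance → red.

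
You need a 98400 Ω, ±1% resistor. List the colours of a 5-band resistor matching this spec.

98400 Ω = 984 × 10^2.
9 → white
8 → grey
4 → yellow
Multiplier 10^2 → red.
±1% tolerance → brown.

white, grey, yellow, red, brown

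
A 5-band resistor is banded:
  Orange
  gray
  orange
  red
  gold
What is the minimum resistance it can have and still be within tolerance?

Orange → 3 (first significant figure)
Grey → 8 (second significant figure)
Orange → 3 (third significant figure)
Red → ×10^2 multiplier
Gold → ±5% tolerance
383 × 100 = 38300 Ω
Minimum = 38300 × (1 − 5/100) = 36385 Ω.

36385 Ω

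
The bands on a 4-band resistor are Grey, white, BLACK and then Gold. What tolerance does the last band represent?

±5%

The last band, gold, is the tolerance band.
Gold corresponds to ±5%.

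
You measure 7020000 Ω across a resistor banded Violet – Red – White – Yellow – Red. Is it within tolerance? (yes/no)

Violet → 7 (first significant figure)
Red → 2 (second significant figure)
White → 9 (third significant figure)
Yellow → ×10^4 multiplier
Red → ±2% tolerance
729 × 10000 = 7290000 Ω
Allowed range: 7144200 Ω to 7435800 Ω.
7020000 Ω lies outside that range.

no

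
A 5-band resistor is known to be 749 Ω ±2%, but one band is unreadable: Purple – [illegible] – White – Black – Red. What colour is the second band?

749 Ω = 749 × 10^0.
The second band gives digit 4 of the significand, and 4 is yellow.

yellow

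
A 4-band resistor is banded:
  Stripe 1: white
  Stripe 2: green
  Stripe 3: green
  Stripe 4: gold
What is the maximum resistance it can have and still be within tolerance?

White → 9 (first significant figure)
Green → 5 (second significant figure)
Green → ×10^5 multiplier
Gold → ±5% tolerance
95 × 100000 = 9500000 Ω
Maximum = 9500000 × (1 + 5/100) = 9975000 Ω.

9975000 Ω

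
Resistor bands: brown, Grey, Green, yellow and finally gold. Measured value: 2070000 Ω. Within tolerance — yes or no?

Brown → 1 (first significant figure)
Grey → 8 (second significant figure)
Green → 5 (third significant figure)
Yellow → ×10^4 multiplier
Gold → ±5% tolerance
185 × 10000 = 1850000 Ω
Allowed range: 1757500 Ω to 1942500 Ω.
2070000 Ω lies outside that range.

no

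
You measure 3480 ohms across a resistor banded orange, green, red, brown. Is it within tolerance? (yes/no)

Orange → 3 (first significant figure)
Green → 5 (second significant figure)
Red → ×10^2 multiplier
Brown → ±1% tolerance
35 × 100 = 3500 Ω
Allowed range: 3465 Ω to 3535 Ω.
3480 ohms lies inside that range.

yes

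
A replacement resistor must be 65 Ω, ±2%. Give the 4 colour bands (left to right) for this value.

65 Ω = 65 × 10^0.
6 → blue
5 → green
Multiplier 10^0 → black.
±2% tolerance → red.

blue, green, black, red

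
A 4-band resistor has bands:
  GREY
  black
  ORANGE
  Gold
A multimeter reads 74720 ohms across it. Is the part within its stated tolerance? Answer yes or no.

Grey → 8 (first significant figure)
Black → 0 (second significant figure)
Orange → ×10^3 multiplier
Gold → ±5% tolerance
80 × 1000 = 80000 Ω
Allowed range: 76000 Ω to 84000 Ω.
74720 ohms lies outside that range.

no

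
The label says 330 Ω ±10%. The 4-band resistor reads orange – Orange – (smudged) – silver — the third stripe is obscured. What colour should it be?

330 Ω = 33 × 10^1.
The third band is the multiplier, 10^1, which is brown.

brown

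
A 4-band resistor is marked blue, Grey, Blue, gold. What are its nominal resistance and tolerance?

68000000 Ω ±5%

Blue → 6 (first significant figure)
Grey → 8 (second significant figure)
Blue → ×10^6 multiplier
Gold → ±5% tolerance
68 × 1000000 = 68000000 Ω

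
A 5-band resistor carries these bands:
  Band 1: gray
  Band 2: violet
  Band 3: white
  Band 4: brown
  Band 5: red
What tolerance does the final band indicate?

The last band, red, is the tolerance band.
Red corresponds to ±2%.

±2%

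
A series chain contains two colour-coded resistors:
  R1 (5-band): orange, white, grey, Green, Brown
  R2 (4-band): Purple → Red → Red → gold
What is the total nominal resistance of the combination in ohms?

R1: orange, white, grey → 398; green ×10^5 → 39800000 Ω.
R2: violet, red → 72; red ×10^2 → 7200 Ω.
Series: 39800000 + 7200 = 39807200 Ω.

39807200 Ω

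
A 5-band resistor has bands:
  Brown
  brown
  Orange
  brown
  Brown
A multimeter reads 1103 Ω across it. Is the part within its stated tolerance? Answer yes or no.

no

Brown → 1 (first significant figure)
Brown → 1 (second significant figure)
Orange → 3 (third significant figure)
Brown → ×10 multiplier
Brown → ±1% tolerance
113 × 10 = 1130 Ω
Allowed range: 1118.7 Ω to 1141.3 Ω.
1103 Ω lies outside that range.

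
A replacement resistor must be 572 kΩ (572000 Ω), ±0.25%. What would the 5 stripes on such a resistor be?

green, violet, red, orange, blue

572000 Ω = 572 × 10^3.
5 → green
7 → violet
2 → red
Multiplier 10^3 → orange.
±0.25% tolerance → blue.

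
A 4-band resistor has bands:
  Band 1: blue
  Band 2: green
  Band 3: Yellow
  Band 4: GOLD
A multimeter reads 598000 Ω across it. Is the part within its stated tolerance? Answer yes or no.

Blue → 6 (first significant figure)
Green → 5 (second significant figure)
Yellow → ×10^4 multiplier
Gold → ±5% tolerance
65 × 10000 = 650000 Ω
Allowed range: 617500 Ω to 682500 Ω.
598000 Ω lies outside that range.

no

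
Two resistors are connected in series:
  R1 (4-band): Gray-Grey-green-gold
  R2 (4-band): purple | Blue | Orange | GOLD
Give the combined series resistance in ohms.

8876000 Ω

R1: grey, grey → 88; green ×10^5 → 8800000 Ω.
R2: violet, blue → 76; orange ×10^3 → 76000 Ω.
Series: 8800000 + 76000 = 8876000 Ω.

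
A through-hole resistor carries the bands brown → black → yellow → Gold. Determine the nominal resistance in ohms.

100000 Ω

Brown → 1 (first significant figure)
Black → 0 (second significant figure)
Yellow → ×10^4 multiplier
10 × 10000 = 100000 Ω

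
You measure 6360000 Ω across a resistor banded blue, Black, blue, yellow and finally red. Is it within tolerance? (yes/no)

no

Blue → 6 (first significant figure)
Black → 0 (second significant figure)
Blue → 6 (third significant figure)
Yellow → ×10^4 multiplier
Red → ±2% tolerance
606 × 10000 = 6060000 Ω
Allowed range: 5938800 Ω to 6181200 Ω.
6360000 Ω lies outside that range.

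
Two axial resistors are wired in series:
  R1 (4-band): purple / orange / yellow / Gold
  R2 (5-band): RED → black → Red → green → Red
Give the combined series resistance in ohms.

R1: violet, orange → 73; yellow ×10^4 → 730000 Ω.
R2: red, black, red → 202; green ×10^5 → 20200000 Ω.
Series: 730000 + 20200000 = 20930000 Ω.

20930000 Ω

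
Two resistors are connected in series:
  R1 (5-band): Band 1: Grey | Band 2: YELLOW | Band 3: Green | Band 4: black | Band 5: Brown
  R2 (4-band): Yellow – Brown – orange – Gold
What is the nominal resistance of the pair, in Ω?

41845 Ω

R1: grey, yellow, green → 845; black ×1 → 845 Ω.
R2: yellow, brown → 41; orange ×10^3 → 41000 Ω.
Series: 845 + 41000 = 41845 Ω.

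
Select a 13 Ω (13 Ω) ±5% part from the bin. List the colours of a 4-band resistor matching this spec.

13 Ω = 13 × 10^0.
1 → brown
3 → orange
Multiplier 10^0 → black.
±5% tolerance → gold.

brown, orange, black, gold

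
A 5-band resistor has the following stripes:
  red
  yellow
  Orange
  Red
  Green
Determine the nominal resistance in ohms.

Red → 2 (first significant figure)
Yellow → 4 (second significant figure)
Orange → 3 (third significant figure)
Red → ×10^2 multiplier
243 × 100 = 24300 Ω

24300 Ω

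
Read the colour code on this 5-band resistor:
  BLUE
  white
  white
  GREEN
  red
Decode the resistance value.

Blue → 6 (first significant figure)
White → 9 (second significant figure)
White → 9 (third significant figure)
Green → ×10^5 multiplier
699 × 100000 = 69900000 Ω

69900000 Ω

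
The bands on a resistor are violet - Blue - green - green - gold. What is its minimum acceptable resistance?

72675000 Ω

Violet → 7 (first significant figure)
Blue → 6 (second significant figure)
Green → 5 (third significant figure)
Green → ×10^5 multiplier
Gold → ±5% tolerance
765 × 100000 = 76500000 Ω
Minimum = 76500000 × (1 − 5/100) = 72675000 Ω.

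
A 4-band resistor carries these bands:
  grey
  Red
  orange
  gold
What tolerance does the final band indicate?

±5%

The last band, gold, is the tolerance band.
Gold corresponds to ±5%.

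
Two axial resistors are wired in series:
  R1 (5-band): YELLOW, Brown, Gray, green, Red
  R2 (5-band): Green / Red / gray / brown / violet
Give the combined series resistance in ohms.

41805280 Ω

R1: yellow, brown, grey → 418; green ×10^5 → 41800000 Ω.
R2: green, red, grey → 528; brown ×10 → 5280 Ω.
Series: 41800000 + 5280 = 41805280 Ω.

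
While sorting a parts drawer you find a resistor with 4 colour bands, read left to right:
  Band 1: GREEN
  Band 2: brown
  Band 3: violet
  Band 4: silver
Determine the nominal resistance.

Green → 5 (first significant figure)
Brown → 1 (second significant figure)
Violet → ×10^7 multiplier
51 × 10000000 = 510000000 Ω

510000000 Ω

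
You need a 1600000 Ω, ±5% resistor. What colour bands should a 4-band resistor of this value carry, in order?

1600000 Ω = 16 × 10^5.
1 → brown
6 → blue
Multiplier 10^5 → green.
±5% tolerance → gold.

brown, blue, green, gold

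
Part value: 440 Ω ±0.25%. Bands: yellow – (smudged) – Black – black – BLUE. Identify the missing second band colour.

yellow

440 Ω = 440 × 10^0.
The second band gives digit 4 of the significand, and 4 is yellow.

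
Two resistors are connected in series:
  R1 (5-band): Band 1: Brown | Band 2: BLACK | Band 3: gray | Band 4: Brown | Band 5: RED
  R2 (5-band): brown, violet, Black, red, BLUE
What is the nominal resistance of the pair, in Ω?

R1: brown, black, grey → 108; brown ×10 → 1080 Ω.
R2: brown, violet, black → 170; red ×10^2 → 17000 Ω.
Series: 1080 + 17000 = 18080 Ω.

18080 Ω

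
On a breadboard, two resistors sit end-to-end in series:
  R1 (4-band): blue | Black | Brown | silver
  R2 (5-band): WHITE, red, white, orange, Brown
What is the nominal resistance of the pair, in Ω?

929600 Ω

R1: blue, black → 60; brown ×10 → 600 Ω.
R2: white, red, white → 929; orange ×10^3 → 929000 Ω.
Series: 600 + 929000 = 929600 Ω.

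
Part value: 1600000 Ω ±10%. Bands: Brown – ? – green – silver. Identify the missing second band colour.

1600000 Ω = 16 × 10^5.
The second band gives digit 6 of the significand, and 6 is blue.

blue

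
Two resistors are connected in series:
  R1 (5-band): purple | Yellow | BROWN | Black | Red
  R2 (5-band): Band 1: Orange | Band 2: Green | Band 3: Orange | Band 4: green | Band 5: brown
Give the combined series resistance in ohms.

35300741 Ω

R1: violet, yellow, brown → 741; black ×1 → 741 Ω.
R2: orange, green, orange → 353; green ×10^5 → 35300000 Ω.
Series: 741 + 35300000 = 35300741 Ω.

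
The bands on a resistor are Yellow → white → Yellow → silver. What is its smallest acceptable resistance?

441000 Ω

Yellow → 4 (first significant figure)
White → 9 (second significant figure)
Yellow → ×10^4 multiplier
Silver → ±10% tolerance
49 × 10000 = 490000 Ω
Smallest = 490000 × (1 − 10/100) = 441000 Ω.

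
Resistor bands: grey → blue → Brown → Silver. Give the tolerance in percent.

The last band, silver, is the tolerance band.
Silver corresponds to ±10%.

±10%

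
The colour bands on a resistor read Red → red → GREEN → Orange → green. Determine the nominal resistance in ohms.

Red → 2 (first significant figure)
Red → 2 (second significant figure)
Green → 5 (third significant figure)
Orange → ×10^3 multiplier
225 × 1000 = 225000 Ω

225000 Ω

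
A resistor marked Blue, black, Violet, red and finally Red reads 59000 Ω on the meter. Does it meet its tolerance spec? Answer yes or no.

Blue → 6 (first significant figure)
Black → 0 (second significant figure)
Violet → 7 (third significant figure)
Red → ×10^2 multiplier
Red → ±2% tolerance
607 × 100 = 60700 Ω
Allowed range: 59486 Ω to 61914 Ω.
59000 Ω lies outside that range.

no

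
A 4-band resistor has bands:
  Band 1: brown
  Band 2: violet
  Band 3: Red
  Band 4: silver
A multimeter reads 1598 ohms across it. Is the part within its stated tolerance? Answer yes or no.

Brown → 1 (first significant figure)
Violet → 7 (second significant figure)
Red → ×10^2 multiplier
Silver → ±10% tolerance
17 × 100 = 1700 Ω
Allowed range: 1530 Ω to 1870 Ω.
1598 ohms lies inside that range.

yes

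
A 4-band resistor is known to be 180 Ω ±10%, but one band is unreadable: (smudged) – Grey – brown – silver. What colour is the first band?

brown

180 Ω = 18 × 10^1.
The first band gives digit 1 of the significand, and 1 is brown.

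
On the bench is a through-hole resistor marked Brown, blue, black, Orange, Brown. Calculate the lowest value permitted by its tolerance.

158400 Ω

Brown → 1 (first significant figure)
Blue → 6 (second significant figure)
Black → 0 (third significant figure)
Orange → ×10^3 multiplier
Brown → ±1% tolerance
160 × 1000 = 160000 Ω
Lowest = 160000 × (1 − 1/100) = 158400 Ω.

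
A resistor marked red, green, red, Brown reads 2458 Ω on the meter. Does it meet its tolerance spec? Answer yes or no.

no

Red → 2 (first significant figure)
Green → 5 (second significant figure)
Red → ×10^2 multiplier
Brown → ±1% tolerance
25 × 100 = 2500 Ω
Allowed range: 2475 Ω to 2525 Ω.
2458 Ω lies outside that range.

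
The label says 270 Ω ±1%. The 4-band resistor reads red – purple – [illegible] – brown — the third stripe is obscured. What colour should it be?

brown

270 Ω = 27 × 10^1.
The third band is the multiplier, 10^1, which is brown.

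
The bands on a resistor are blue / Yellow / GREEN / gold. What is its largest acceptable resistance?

6720000 Ω

Blue → 6 (first significant figure)
Yellow → 4 (second significant figure)
Green → ×10^5 multiplier
Gold → ±5% tolerance
64 × 100000 = 6400000 Ω
Largest = 6400000 × (1 + 5/100) = 6720000 Ω.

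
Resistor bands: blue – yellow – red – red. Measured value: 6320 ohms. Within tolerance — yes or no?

yes

Blue → 6 (first significant figure)
Yellow → 4 (second significant figure)
Red → ×10^2 multiplier
Red → ±2% tolerance
64 × 100 = 6400 Ω
Allowed range: 6272 Ω to 6528 Ω.
6320 ohms lies inside that range.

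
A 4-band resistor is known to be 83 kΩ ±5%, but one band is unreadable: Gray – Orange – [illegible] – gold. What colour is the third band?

orange

83000 Ω = 83 × 10^3.
The third band is the multiplier, 10^3, which is orange.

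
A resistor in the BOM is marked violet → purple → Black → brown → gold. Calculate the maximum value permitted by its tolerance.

8085 Ω

Violet → 7 (first significant figure)
Violet → 7 (second significant figure)
Black → 0 (third significant figure)
Brown → ×10 multiplier
Gold → ±5% tolerance
770 × 10 = 7700 Ω
Maximum = 7700 × (1 + 5/100) = 8085 Ω.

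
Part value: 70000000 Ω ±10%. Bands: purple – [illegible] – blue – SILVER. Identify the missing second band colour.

70000000 Ω = 70 × 10^6.
The second band gives digit 0 of the significand, and 0 is black.

black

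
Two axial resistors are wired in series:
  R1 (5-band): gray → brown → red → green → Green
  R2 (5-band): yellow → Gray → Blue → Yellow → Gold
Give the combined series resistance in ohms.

86060000 Ω

R1: grey, brown, red → 812; green ×10^5 → 81200000 Ω.
R2: yellow, grey, blue → 486; yellow ×10^4 → 4860000 Ω.
Series: 81200000 + 4860000 = 86060000 Ω.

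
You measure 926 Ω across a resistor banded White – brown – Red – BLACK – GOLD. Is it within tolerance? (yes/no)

yes

White → 9 (first significant figure)
Brown → 1 (second significant figure)
Red → 2 (third significant figure)
Black → ×1 multiplier
Gold → ±5% tolerance
912 × 1 = 912 Ω
Allowed range: 866.4 Ω to 957.6 Ω.
926 Ω lies inside that range.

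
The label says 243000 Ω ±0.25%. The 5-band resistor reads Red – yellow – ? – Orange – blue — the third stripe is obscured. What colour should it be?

243000 Ω = 243 × 10^3.
The third band gives digit 3 of the significand, and 3 is orange.

orange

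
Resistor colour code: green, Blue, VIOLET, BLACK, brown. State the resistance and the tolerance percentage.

567 Ω ±1%

Green → 5 (first significant figure)
Blue → 6 (second significant figure)
Violet → 7 (third significant figure)
Black → ×1 multiplier
Brown → ±1% tolerance
567 × 1 = 567 Ω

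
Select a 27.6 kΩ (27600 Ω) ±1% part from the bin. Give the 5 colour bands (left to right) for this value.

red, violet, blue, red, brown

27600 Ω = 276 × 10^2.
2 → red
7 → violet
6 → blue
Multiplier 10^2 → red.
±1% tolerance → brown.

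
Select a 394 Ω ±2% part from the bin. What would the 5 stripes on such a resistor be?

orange, white, yellow, black, red

394 Ω = 394 × 10^0.
3 → orange
9 → white
4 → yellow
Multiplier 10^0 → black.
±2% tolerance → red.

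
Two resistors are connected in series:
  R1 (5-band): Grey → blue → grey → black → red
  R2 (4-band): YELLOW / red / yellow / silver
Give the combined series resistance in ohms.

420868 Ω

R1: grey, blue, grey → 868; black ×1 → 868 Ω.
R2: yellow, red → 42; yellow ×10^4 → 420000 Ω.
Series: 868 + 420000 = 420868 Ω.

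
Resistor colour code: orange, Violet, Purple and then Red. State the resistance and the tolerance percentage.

370000000 Ω ±2%

Orange → 3 (first significant figure)
Violet → 7 (second significant figure)
Violet → ×10^7 multiplier
Red → ±2% tolerance
37 × 10000000 = 370000000 Ω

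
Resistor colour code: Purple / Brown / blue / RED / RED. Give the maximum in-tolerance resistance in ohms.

73032 Ω

Violet → 7 (first significant figure)
Brown → 1 (second significant figure)
Blue → 6 (third significant figure)
Red → ×10^2 multiplier
Red → ±2% tolerance
716 × 100 = 71600 Ω
Maximum = 71600 × (1 + 2/100) = 73032 Ω.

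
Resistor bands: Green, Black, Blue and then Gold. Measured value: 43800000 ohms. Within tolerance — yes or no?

Green → 5 (first significant figure)
Black → 0 (second significant figure)
Blue → ×10^6 multiplier
Gold → ±5% tolerance
50 × 1000000 = 50000000 Ω
Allowed range: 47500000 Ω to 52500000 Ω.
43800000 ohms lies outside that range.

no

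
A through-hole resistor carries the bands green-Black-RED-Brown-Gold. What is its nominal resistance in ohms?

Green → 5 (first significant figure)
Black → 0 (second significant figure)
Red → 2 (third significant figure)
Brown → ×10 multiplier
502 × 10 = 5020 Ω

5020 Ω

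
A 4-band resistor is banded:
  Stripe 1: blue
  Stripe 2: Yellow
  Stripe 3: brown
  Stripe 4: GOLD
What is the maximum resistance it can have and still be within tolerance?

Blue → 6 (first significant figure)
Yellow → 4 (second significant figure)
Brown → ×10 multiplier
Gold → ±5% tolerance
64 × 10 = 640 Ω
Maximum = 640 × (1 + 5/100) = 672 Ω.

672 Ω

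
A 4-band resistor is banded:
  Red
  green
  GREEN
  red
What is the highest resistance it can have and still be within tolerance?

2550000 Ω

Red → 2 (first significant figure)
Green → 5 (second significant figure)
Green → ×10^5 multiplier
Red → ±2% tolerance
25 × 100000 = 2500000 Ω
Highest = 2500000 × (1 + 2/100) = 2550000 Ω.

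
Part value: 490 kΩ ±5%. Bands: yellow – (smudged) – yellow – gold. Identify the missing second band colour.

490000 Ω = 49 × 10^4.
The second band gives digit 9 of the significand, and 9 is white.

white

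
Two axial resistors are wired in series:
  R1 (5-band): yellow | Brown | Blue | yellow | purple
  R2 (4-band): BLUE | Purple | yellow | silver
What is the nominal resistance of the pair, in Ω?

4830000 Ω

R1: yellow, brown, blue → 416; yellow ×10^4 → 4160000 Ω.
R2: blue, violet → 67; yellow ×10^4 → 670000 Ω.
Series: 4160000 + 670000 = 4830000 Ω.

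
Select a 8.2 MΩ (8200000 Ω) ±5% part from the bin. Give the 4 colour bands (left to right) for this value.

grey, red, green, gold

8200000 Ω = 82 × 10^5.
8 → grey
2 → red
Multiplier 10^5 → green.
±5% tolerance → gold.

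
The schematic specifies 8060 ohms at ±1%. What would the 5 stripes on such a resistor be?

8060 Ω = 806 × 10^1.
8 → grey
0 → black
6 → blue
Multiplier 10^1 → brown.
±1% tolerance → brown.

grey, black, blue, brown, brown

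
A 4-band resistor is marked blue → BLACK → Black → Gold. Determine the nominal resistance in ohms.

Blue → 6 (first significant figure)
Black → 0 (second significant figure)
Black → ×1 multiplier
60 × 1 = 60 Ω

60 Ω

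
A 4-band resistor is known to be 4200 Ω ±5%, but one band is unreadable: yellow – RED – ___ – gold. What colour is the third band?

4200 Ω = 42 × 10^2.
The third band is the multiplier, 10^2, which is red.

red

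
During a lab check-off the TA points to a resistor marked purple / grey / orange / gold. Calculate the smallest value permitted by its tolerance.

Violet → 7 (first significant figure)
Grey → 8 (second significant figure)
Orange → ×10^3 multiplier
Gold → ±5% tolerance
78 × 1000 = 78000 Ω
Smallest = 78000 × (1 − 5/100) = 74100 Ω.

74100 Ω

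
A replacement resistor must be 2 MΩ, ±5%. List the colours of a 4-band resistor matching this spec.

2000000 Ω = 20 × 10^5.
2 → red
0 → black
Multiplier 10^5 → green.
±5% tolerance → gold.

red, black, green, gold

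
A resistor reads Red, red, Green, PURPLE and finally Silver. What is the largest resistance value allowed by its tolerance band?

Red → 2 (first significant figure)
Red → 2 (second significant figure)
Green → 5 (third significant figure)
Violet → ×10^7 multiplier
Silver → ±10% tolerance
225 × 10000000 = 2250000000 Ω
Largest = 2250000000 × (1 + 10/100) = 2475000000 Ω.

2475000000 Ω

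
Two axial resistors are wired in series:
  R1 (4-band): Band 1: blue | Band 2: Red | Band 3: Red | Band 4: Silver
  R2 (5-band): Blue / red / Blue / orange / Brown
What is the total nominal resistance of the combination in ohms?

632200 Ω

R1: blue, red → 62; red ×10^2 → 6200 Ω.
R2: blue, red, blue → 626; orange ×10^3 → 626000 Ω.
Series: 6200 + 626000 = 632200 Ω.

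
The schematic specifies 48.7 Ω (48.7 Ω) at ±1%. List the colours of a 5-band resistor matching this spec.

48.7 Ω = 487 × 10^-1.
4 → yellow
8 → grey
7 → violet
Multiplier 10^-1 → gold.
±1% tolerance → brown.

yellow, grey, violet, gold, brown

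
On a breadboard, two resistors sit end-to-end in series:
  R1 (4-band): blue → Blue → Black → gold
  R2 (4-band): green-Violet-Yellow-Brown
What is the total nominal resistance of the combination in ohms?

570066 Ω

R1: blue, blue → 66; black ×1 → 66 Ω.
R2: green, violet → 57; yellow ×10^4 → 570000 Ω.
Series: 66 + 570000 = 570066 Ω.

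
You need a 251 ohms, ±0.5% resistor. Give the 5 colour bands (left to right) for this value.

red, green, brown, black, green

251 Ω = 251 × 10^0.
2 → red
5 → green
1 → brown
Multiplier 10^0 → black.
±0.5% tolerance → green.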